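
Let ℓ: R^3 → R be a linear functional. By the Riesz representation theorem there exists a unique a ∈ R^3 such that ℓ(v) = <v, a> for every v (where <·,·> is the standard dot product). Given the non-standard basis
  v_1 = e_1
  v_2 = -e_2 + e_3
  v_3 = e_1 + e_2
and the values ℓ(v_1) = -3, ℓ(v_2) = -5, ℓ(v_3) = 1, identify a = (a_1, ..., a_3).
a = (-3, 4, -1)

Write a = (a_1, ..., a_3) in the standard basis. For each basis vector v_i, ℓ(v_i) = <v_i, a> is a linear equation in the a_j's. Collect the n equations into a matrix system V a = ℓ, where row i of V is v_i (expressed in the standard basis). Since V is invertible (lower-triangular with 1s on the diagonal, up to permutation), solve by back-substitution:
  V =
[[1, 0, 0],
 [0, -1, 1],
 [1, 1, 0]]
  V a = (-3, -5, 1)
Solving gives a = (-3, 4, -1).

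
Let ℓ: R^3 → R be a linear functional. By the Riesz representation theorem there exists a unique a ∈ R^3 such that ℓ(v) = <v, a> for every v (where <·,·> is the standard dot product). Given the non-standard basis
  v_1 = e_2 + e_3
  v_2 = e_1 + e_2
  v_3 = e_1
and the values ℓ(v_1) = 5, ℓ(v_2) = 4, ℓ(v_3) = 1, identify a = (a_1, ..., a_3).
a = (1, 3, 2)

Write a = (a_1, ..., a_3) in the standard basis. For each basis vector v_i, ℓ(v_i) = <v_i, a> is a linear equation in the a_j's. Collect the n equations into a matrix system V a = ℓ, where row i of V is v_i (expressed in the standard basis). Since V is invertible (lower-triangular with 1s on the diagonal, up to permutation), solve by back-substitution:
  V =
[[0, 1, 1],
 [1, 1, 0],
 [1, 0, 0]]
  V a = (5, 4, 1)
Solving gives a = (1, 3, 2).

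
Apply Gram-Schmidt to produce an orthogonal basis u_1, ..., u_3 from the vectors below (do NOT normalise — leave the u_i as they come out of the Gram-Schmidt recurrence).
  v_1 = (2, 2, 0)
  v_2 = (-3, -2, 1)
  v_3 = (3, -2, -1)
Orthogonal basis:
  u_1 = (2, 2, 0)
  u_2 = (-1/2, 1/2, 1)
  u_3 = (4/3, -4/3, 4/3)

Apply the Gram-Schmidt recurrence
  u_1 = v_1
  u_i = v_i − Σ_{j<i} ((v_i · u_j) / (u_j · u_j)) · u_j.

Step by step this gives:
  u_1 = (2, 2, 0)
  u_2 = (-1/2, 1/2, 1)
  u_3 = (4/3, -4/3, 4/3)

Orthogonality check:
  u_2 · u_1 = 0 (should be 0)
  u_3 · u_1 = 0 (should be 0)
  u_3 · u_2 = 0 (should be 0)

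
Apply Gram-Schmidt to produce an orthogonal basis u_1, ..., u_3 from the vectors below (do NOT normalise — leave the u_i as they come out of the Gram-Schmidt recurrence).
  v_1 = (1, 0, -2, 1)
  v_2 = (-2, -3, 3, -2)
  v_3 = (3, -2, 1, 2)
Orthogonal basis:
  u_1 = (1, 0, -2, 1)
  u_2 = (-1/3, -3, -1/3, -1/3)
  u_3 = (37/14, -5/7, 15/7, 23/14)

Apply the Gram-Schmidt recurrence
  u_1 = v_1
  u_i = v_i − Σ_{j<i} ((v_i · u_j) / (u_j · u_j)) · u_j.

Step by step this gives:
  u_1 = (1, 0, -2, 1)
  u_2 = (-1/3, -3, -1/3, -1/3)
  u_3 = (37/14, -5/7, 15/7, 23/14)

Orthogonality check:
  u_2 · u_1 = 0 (should be 0)
  u_3 · u_1 = 0 (should be 0)
  u_3 · u_2 = 0 (should be 0)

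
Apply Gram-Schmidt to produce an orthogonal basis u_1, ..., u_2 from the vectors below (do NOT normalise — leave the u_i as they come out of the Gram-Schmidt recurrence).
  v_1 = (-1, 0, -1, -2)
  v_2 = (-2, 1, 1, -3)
Orthogonal basis:
  u_1 = (-1, 0, -1, -2)
  u_2 = (-5/6, 1, 13/6, -2/3)

Apply the Gram-Schmidt recurrence
  u_1 = v_1
  u_i = v_i − Σ_{j<i} ((v_i · u_j) / (u_j · u_j)) · u_j.

Step by step this gives:
  u_1 = (-1, 0, -1, -2)
  u_2 = (-5/6, 1, 13/6, -2/3)

Orthogonality check:
  u_2 · u_1 = 0 (should be 0)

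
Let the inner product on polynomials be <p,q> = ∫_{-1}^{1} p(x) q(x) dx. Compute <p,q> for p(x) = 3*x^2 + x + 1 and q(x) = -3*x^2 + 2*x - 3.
<p,q> = -244/15

Expand the product: p(x)·q(x) = -9*x^4 + 3*x^3 - 10*x^2 - x - 3.
∫_{-1}^{1} of each monomial x^k gives [2/(k+1) if k even, 0 if k odd]. Integrating term-by-term (or equivalently evaluating the antiderivative F(x) = -9*x^5/5 + 3*x^4/4 - 10*x^3/3 - x^2/2 - 3*x at the endpoints):
  F(1) − F(−1) = -473/60 − (503/60) = -244/15.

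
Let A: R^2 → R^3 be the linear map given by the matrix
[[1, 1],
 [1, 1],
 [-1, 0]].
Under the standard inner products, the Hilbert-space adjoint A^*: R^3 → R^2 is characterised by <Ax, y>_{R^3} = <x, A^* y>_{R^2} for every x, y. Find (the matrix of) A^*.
A^* = A^T =
[[1, 1, -1],
 [1, 1, 0]]

For real matrices with standard dot products, the defining identity <Ax, y> = <x, A^* y> gives (Ax)^T y = x^T (A^*) y, i.e. x^T A^T y = x^T (A^*) y. Since this holds for all x, y, we must have A^* = A^T. Therefore
A^* =
[[1, 1, -1],
 [1, 1, 0]].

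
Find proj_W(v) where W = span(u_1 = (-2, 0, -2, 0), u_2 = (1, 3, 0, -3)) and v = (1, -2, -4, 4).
proj_W(v) = (-71/37, -93/37, -40/37, 93/37)

Set up U = [u_1 | ... | u_2] ∈ R^(4×2). The projector onto W = col(U) is P = U (U^T U)^(-1) U^T.
Compute U^T U =
  [8, -2]
  [-2, 19],
and U^T v = (6, -17).
Solve U^T U · c = U^T v for the coefficients: c = (20/37, -31/37). The projection is proj_W(v) = U c.
Check: (v - proj_W(v)) · u_1 = 0  (should be 0).
Check: (v - proj_W(v)) · u_2 = 0  (should be 0).
Result: proj_W(v) = (-71/37, -93/37, -40/37, 93/37).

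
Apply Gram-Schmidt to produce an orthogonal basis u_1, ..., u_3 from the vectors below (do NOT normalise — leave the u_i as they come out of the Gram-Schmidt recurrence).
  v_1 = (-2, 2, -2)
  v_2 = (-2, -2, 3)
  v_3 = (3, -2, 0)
Orthogonal basis:
  u_1 = (-2, 2, -2)
  u_2 = (-3, -1, 2)
  u_3 = (-1/6, -5/6, -2/3)

Apply the Gram-Schmidt recurrence
  u_1 = v_1
  u_i = v_i − Σ_{j<i} ((v_i · u_j) / (u_j · u_j)) · u_j.

Step by step this gives:
  u_1 = (-2, 2, -2)
  u_2 = (-3, -1, 2)
  u_3 = (-1/6, -5/6, -2/3)

Orthogonality check:
  u_2 · u_1 = 0 (should be 0)
  u_3 · u_1 = 0 (should be 0)
  u_3 · u_2 = 0 (should be 0)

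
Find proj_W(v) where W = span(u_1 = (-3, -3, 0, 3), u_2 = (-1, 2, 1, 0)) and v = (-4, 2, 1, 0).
proj_W(v) = (-50/17, 37/17, 29/17, 21/17)

Set up U = [u_1 | ... | u_2] ∈ R^(4×2). The projector onto W = col(U) is P = U (U^T U)^(-1) U^T.
Compute U^T U =
  [27, -3]
  [-3, 6],
and U^T v = (6, 9).
Solve U^T U · c = U^T v for the coefficients: c = (7/17, 29/17). The projection is proj_W(v) = U c.
Check: (v - proj_W(v)) · u_1 = 0  (should be 0).
Check: (v - proj_W(v)) · u_2 = 0  (should be 0).
Result: proj_W(v) = (-50/17, 37/17, 29/17, 21/17).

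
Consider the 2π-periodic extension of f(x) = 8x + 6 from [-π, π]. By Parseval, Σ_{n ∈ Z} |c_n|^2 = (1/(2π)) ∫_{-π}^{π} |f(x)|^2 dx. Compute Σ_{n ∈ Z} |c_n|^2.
Σ |c_n|^2 = 64π^2/3 + 36

Expand and integrate term by term over [-π, π]:
  ∫ (8x)^2 dx = 64·(2π^3/3); ∫ 2·8·(6)·x dx = 0 (odd integrand); ∫ 6^2 dx = 36·2π.
So (1/(2π)) ∫_{-π}^{π} (8x + 6)^2 dx = 64π^2/3 + 36 = 64π^2/3 + 36.
Parseval ⇒ Σ |c_n|^2 = 64π^2/3 + 36.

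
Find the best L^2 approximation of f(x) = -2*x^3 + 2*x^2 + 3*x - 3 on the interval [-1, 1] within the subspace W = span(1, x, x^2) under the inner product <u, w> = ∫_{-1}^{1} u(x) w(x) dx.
g(x) = 2*x^2 + 9*x/5 - 3

The best approximation g ∈ W is the orthogonal projection of f onto W. Writing g = a_0 + a_1 x + a_2 x^2, the coefficients solve the normal equations G · a = b where
  G_{ij} = <φ_i, φ_j> and b_i = <f, φ_i>, with φ_0 = 1, φ_1 = x, φ_2 = x^2.
G =
  [2, 0, 2/3]
  [0, 2/3, 0]
  [2/3, 0, 2/5],
b = (-14/3, 6/5, -6/5).
Solving gives a_0 = -3, a_1 = 9/5, a_2 = 2, so
  g(x) = 2*x^2 + 9*x/5 - 3.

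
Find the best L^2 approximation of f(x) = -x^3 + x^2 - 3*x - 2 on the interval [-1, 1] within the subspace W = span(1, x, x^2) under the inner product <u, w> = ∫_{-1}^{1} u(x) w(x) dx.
g(x) = x^2 - 18*x/5 - 2

The best approximation g ∈ W is the orthogonal projection of f onto W. Writing g = a_0 + a_1 x + a_2 x^2, the coefficients solve the normal equations G · a = b where
  G_{ij} = <φ_i, φ_j> and b_i = <f, φ_i>, with φ_0 = 1, φ_1 = x, φ_2 = x^2.
G =
  [2, 0, 2/3]
  [0, 2/3, 0]
  [2/3, 0, 2/5],
b = (-10/3, -12/5, -14/15).
Solving gives a_0 = -2, a_1 = -18/5, a_2 = 1, so
  g(x) = x^2 - 18*x/5 - 2.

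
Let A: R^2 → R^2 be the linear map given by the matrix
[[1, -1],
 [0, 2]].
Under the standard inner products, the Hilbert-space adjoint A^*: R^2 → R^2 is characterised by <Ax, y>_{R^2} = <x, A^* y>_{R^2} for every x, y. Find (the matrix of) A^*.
A^* = A^T =
[[1, 0],
 [-1, 2]]

For real matrices with standard dot products, the defining identity <Ax, y> = <x, A^* y> gives (Ax)^T y = x^T (A^*) y, i.e. x^T A^T y = x^T (A^*) y. Since this holds for all x, y, we must have A^* = A^T. Therefore
A^* =
[[1, 0],
 [-1, 2]].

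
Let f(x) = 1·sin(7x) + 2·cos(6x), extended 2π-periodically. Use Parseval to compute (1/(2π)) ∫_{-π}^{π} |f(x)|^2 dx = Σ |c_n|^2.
Σ |c_n|^2 = 5/2

Expand |f|^2 and use orthogonality of {sin(nx), cos(mx)} on [-π, π]:
  ∫_{-π}^{π} sin(nx)^2 dx = π, ∫ cos(mx)^2 dx = π, and cross terms integrate to 0.
So ∫_{-π}^{π} f(x)^2 dx = 1^2 · π + 2^2 · π = (1 + 4)π.
Divide by 2π: (1 + 4)/2 = 5/2.
By Parseval, this equals Σ |c_n|^2.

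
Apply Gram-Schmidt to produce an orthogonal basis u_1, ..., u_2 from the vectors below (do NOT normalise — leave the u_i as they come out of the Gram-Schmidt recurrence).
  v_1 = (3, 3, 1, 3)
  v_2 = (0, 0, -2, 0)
Orthogonal basis:
  u_1 = (3, 3, 1, 3)
  u_2 = (3/14, 3/14, -27/14, 3/14)

Apply the Gram-Schmidt recurrence
  u_1 = v_1
  u_i = v_i − Σ_{j<i} ((v_i · u_j) / (u_j · u_j)) · u_j.

Step by step this gives:
  u_1 = (3, 3, 1, 3)
  u_2 = (3/14, 3/14, -27/14, 3/14)

Orthogonality check:
  u_2 · u_1 = 0 (should be 0)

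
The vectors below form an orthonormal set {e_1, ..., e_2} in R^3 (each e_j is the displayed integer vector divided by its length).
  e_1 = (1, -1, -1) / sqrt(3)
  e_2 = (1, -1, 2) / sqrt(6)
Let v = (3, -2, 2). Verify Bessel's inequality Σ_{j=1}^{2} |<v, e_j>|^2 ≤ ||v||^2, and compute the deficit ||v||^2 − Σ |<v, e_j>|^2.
Σ |<v, e_j>|^2 = 33/2; ||v||^2 = 17; deficit = 1/2

Write each e_j = u_j / sqrt(<u_j, u_j>) where u_j is the displayed integer vector. Then <v, e_j> = <v, u_j> / sqrt(<u_j, u_j>), so |<v, e_j>|^2 = <v, u_j>^2 / <u_j, u_j>.
Coefficients: <v, e_1> = 3/sqrt(3), <v, e_2> = 9/sqrt(6).
Square and sum: Σ |<v, e_j>|^2 = 33/2.
Compute ||v||^2 = v·v = 17.
Deficit = 17 − 33/2 = 1/2 ≥ 0, confirming Bessel's inequality. (The deficit equals ||v − Σ <v,e_j> e_j||^2, the squared distance from v to span{e_j}.)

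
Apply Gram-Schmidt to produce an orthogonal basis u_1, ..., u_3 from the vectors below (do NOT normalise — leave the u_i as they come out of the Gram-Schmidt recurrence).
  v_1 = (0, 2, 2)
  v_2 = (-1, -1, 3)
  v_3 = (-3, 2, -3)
Orthogonal basis:
  u_1 = (0, 2, 2)
  u_2 = (-1, -2, 2)
  u_3 = (-34/9, 17/18, -17/18)

Apply the Gram-Schmidt recurrence
  u_1 = v_1
  u_i = v_i − Σ_{j<i} ((v_i · u_j) / (u_j · u_j)) · u_j.

Step by step this gives:
  u_1 = (0, 2, 2)
  u_2 = (-1, -2, 2)
  u_3 = (-34/9, 17/18, -17/18)

Orthogonality check:
  u_2 · u_1 = 0 (should be 0)
  u_3 · u_1 = 0 (should be 0)
  u_3 · u_2 = 0 (should be 0)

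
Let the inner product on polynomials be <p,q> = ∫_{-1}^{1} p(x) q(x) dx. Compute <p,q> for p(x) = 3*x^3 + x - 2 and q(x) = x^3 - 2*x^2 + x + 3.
<p,q> = -652/105

Expand the product: p(x)·q(x) = 3*x^6 - 6*x^5 + 4*x^4 + 5*x^3 + 5*x^2 + x - 6.
∫_{-1}^{1} of each monomial x^k gives [2/(k+1) if k even, 0 if k odd]. Integrating term-by-term (or equivalently evaluating the antiderivative F(x) = 3*x^7/7 - x^6 + 4*x^5/5 + 5*x^4/4 + 5*x^3/3 + x^2/2 - 6*x at the endpoints):
  F(1) − F(−1) = -989/420 − (1619/420) = -652/105.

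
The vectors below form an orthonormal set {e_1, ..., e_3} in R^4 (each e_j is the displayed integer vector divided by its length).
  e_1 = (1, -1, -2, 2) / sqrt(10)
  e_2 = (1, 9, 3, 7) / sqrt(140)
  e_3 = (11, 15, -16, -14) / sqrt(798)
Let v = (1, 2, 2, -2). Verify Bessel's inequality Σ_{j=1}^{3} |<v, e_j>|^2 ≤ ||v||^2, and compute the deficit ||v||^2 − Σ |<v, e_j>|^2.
Σ |<v, e_j>|^2 = 2435/228; ||v||^2 = 13; deficit = 529/228

Write each e_j = u_j / sqrt(<u_j, u_j>) where u_j is the displayed integer vector. Then <v, e_j> = <v, u_j> / sqrt(<u_j, u_j>), so |<v, e_j>|^2 = <v, u_j>^2 / <u_j, u_j>.
Coefficients: <v, e_1> = -9/sqrt(10), <v, e_2> = 11/sqrt(140), <v, e_3> = 37/sqrt(798).
Square and sum: Σ |<v, e_j>|^2 = 2435/228.
Compute ||v||^2 = v·v = 13.
Deficit = 13 − 2435/228 = 529/228 ≥ 0, confirming Bessel's inequality. (The deficit equals ||v − Σ <v,e_j> e_j||^2, the squared distance from v to span{e_j}.)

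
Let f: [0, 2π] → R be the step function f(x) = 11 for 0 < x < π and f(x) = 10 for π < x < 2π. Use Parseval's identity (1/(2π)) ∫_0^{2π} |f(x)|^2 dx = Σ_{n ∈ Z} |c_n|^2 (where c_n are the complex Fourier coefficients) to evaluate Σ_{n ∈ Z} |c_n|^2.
Σ |c_n|^2 = 221/2

Parseval equates the L^2 energy of f (normalised by 1/(2π)) with the ℓ^2 sum of its Fourier coefficients: (1/(2π)) ∫_0^{2π} |f|^2 = Σ |c_n|^2.
Compute the left side: (1/(2π)) [∫_0^π 11^2 dx + ∫_π^{2π} 10^2 dx] = (1/(2π)) · (121π + 100π) = (121 + 100)/2 = 221/2.
So Σ_{n ∈ Z} |c_n|^2 = 221/2.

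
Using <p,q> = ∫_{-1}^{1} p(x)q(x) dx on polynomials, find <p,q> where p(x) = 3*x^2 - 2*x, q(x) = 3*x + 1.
<p,q> = -2

Expand the product: p(x)·q(x) = 9*x^3 - 3*x^2 - 2*x.
∫_{-1}^{1} of each monomial x^k gives [2/(k+1) if k even, 0 if k odd]. Integrating term-by-term (or equivalently evaluating the antiderivative F(x) = 9*x^4/4 - x^3 - x^2 at the endpoints):
  F(1) − F(−1) = 1/4 − (9/4) = -2.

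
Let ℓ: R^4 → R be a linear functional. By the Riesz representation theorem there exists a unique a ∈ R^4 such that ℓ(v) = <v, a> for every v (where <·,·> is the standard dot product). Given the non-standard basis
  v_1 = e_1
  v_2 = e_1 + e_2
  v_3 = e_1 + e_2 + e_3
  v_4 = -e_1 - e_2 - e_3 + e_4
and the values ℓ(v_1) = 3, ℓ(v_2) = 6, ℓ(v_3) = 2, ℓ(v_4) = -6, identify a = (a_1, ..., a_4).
a = (3, 3, -4, -4)

Write a = (a_1, ..., a_4) in the standard basis. For each basis vector v_i, ℓ(v_i) = <v_i, a> is a linear equation in the a_j's. Collect the n equations into a matrix system V a = ℓ, where row i of V is v_i (expressed in the standard basis). Since V is invertible (lower-triangular with 1s on the diagonal, up to permutation), solve by back-substitution:
  V =
[[1, 0, 0, 0],
 [1, 1, 0, 0],
 [1, 1, 1, 0],
 [-1, -1, -1, 1]]
  V a = (3, 6, 2, -6)
Solving gives a = (3, 3, -4, -4).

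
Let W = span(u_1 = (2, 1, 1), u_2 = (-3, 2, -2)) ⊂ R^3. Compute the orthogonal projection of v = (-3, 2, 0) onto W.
proj_W(v) = (-71/33, 59/33, -49/33)

Set up U = [u_1 | ... | u_2] ∈ R^(3×2). The projector onto W = col(U) is P = U (U^T U)^(-1) U^T.
Compute U^T U =
  [6, -6]
  [-6, 17],
and U^T v = (-4, 13).
Solve U^T U · c = U^T v for the coefficients: c = (5/33, 9/11). The projection is proj_W(v) = U c.
Check: (v - proj_W(v)) · u_1 = 0  (should be 0).
Check: (v - proj_W(v)) · u_2 = 0  (should be 0).
Result: proj_W(v) = (-71/33, 59/33, -49/33).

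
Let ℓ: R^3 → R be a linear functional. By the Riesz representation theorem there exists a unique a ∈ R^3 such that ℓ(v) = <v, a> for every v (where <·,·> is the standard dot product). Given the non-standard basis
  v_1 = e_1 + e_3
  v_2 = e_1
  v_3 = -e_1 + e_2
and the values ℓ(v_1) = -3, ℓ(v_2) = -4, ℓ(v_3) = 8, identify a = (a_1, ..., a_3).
a = (-4, 4, 1)

Write a = (a_1, ..., a_3) in the standard basis. For each basis vector v_i, ℓ(v_i) = <v_i, a> is a linear equation in the a_j's. Collect the n equations into a matrix system V a = ℓ, where row i of V is v_i (expressed in the standard basis). Since V is invertible (lower-triangular with 1s on the diagonal, up to permutation), solve by back-substitution:
  V =
[[1, 0, 1],
 [1, 0, 0],
 [-1, 1, 0]]
  V a = (-3, -4, 8)
Solving gives a = (-4, 4, 1).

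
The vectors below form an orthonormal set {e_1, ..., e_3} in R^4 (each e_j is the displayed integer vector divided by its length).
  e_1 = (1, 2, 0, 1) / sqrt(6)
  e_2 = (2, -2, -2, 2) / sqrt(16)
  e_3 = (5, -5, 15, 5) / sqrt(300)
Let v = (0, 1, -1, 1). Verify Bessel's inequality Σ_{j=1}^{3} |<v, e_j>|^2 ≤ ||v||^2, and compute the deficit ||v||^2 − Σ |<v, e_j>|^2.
Σ |<v, e_j>|^2 = 5/2; ||v||^2 = 3; deficit = 1/2

Write each e_j = u_j / sqrt(<u_j, u_j>) where u_j is the displayed integer vector. Then <v, e_j> = <v, u_j> / sqrt(<u_j, u_j>), so |<v, e_j>|^2 = <v, u_j>^2 / <u_j, u_j>.
Coefficients: <v, e_1> = 3/sqrt(6), <v, e_2> = 2/sqrt(16), <v, e_3> = -15/sqrt(300).
Square and sum: Σ |<v, e_j>|^2 = 5/2.
Compute ||v||^2 = v·v = 3.
Deficit = 3 − 5/2 = 1/2 ≥ 0, confirming Bessel's inequality. (The deficit equals ||v − Σ <v,e_j> e_j||^2, the squared distance from v to span{e_j}.)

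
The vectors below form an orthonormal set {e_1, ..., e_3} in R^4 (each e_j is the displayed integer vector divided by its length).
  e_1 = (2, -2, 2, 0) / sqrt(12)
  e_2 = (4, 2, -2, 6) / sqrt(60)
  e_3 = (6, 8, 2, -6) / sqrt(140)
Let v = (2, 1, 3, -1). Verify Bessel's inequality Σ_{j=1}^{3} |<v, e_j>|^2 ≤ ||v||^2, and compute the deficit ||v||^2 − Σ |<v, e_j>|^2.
Σ |<v, e_j>|^2 = 89/7; ||v||^2 = 15; deficit = 16/7

Write each e_j = u_j / sqrt(<u_j, u_j>) where u_j is the displayed integer vector. Then <v, e_j> = <v, u_j> / sqrt(<u_j, u_j>), so |<v, e_j>|^2 = <v, u_j>^2 / <u_j, u_j>.
Coefficients: <v, e_1> = 8/sqrt(12), <v, e_2> = -2/sqrt(60), <v, e_3> = 32/sqrt(140).
Square and sum: Σ |<v, e_j>|^2 = 89/7.
Compute ||v||^2 = v·v = 15.
Deficit = 15 − 89/7 = 16/7 ≥ 0, confirming Bessel's inequality. (The deficit equals ||v − Σ <v,e_j> e_j||^2, the squared distance from v to span{e_j}.)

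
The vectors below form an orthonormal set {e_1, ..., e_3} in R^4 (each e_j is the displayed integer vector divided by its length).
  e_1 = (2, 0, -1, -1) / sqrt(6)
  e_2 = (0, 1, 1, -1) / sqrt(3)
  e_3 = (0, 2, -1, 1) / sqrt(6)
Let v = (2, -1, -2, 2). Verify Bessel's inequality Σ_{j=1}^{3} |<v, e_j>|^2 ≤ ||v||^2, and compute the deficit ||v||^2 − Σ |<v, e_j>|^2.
Σ |<v, e_j>|^2 = 35/3; ||v||^2 = 13; deficit = 4/3

Write each e_j = u_j / sqrt(<u_j, u_j>) where u_j is the displayed integer vector. Then <v, e_j> = <v, u_j> / sqrt(<u_j, u_j>), so |<v, e_j>|^2 = <v, u_j>^2 / <u_j, u_j>.
Coefficients: <v, e_1> = 4/sqrt(6), <v, e_2> = -5/sqrt(3), <v, e_3> = 2/sqrt(6).
Square and sum: Σ |<v, e_j>|^2 = 35/3.
Compute ||v||^2 = v·v = 13.
Deficit = 13 − 35/3 = 4/3 ≥ 0, confirming Bessel's inequality. (The deficit equals ||v − Σ <v,e_j> e_j||^2, the squared distance from v to span{e_j}.)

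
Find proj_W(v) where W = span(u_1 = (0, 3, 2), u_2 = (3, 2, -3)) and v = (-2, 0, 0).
proj_W(v) = (-9/11, -6/11, 9/11)

Set up U = [u_1 | ... | u_2] ∈ R^(3×2). The projector onto W = col(U) is P = U (U^T U)^(-1) U^T.
Compute U^T U =
  [13, 0]
  [0, 22],
and U^T v = (0, -6).
Solve U^T U · c = U^T v for the coefficients: c = (0, -3/11). The projection is proj_W(v) = U c.
Check: (v - proj_W(v)) · u_1 = 0  (should be 0).
Check: (v - proj_W(v)) · u_2 = 0  (should be 0).
Result: proj_W(v) = (-9/11, -6/11, 9/11).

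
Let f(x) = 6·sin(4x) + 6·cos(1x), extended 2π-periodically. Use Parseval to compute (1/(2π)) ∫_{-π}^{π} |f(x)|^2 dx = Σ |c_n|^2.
Σ |c_n|^2 = 36

Expand |f|^2 and use orthogonality of {sin(nx), cos(mx)} on [-π, π]:
  ∫_{-π}^{π} sin(nx)^2 dx = π, ∫ cos(mx)^2 dx = π, and cross terms integrate to 0.
So ∫_{-π}^{π} f(x)^2 dx = 6^2 · π + 6^2 · π = (36 + 36)π.
Divide by 2π: (36 + 36)/2 = 36.
By Parseval, this equals Σ |c_n|^2.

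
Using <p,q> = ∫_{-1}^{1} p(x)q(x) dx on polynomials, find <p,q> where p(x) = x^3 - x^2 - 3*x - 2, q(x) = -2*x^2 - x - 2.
<p,q> = 72/5

Expand the product: p(x)·q(x) = -2*x^5 + x^4 + 5*x^3 + 9*x^2 + 8*x + 4.
∫_{-1}^{1} of each monomial x^k gives [2/(k+1) if k even, 0 if k odd]. Integrating term-by-term (or equivalently evaluating the antiderivative F(x) = -x^6/3 + x^5/5 + 5*x^4/4 + 3*x^3 + 4*x^2 + 4*x at the endpoints):
  F(1) − F(−1) = 727/60 − (-137/60) = 72/5.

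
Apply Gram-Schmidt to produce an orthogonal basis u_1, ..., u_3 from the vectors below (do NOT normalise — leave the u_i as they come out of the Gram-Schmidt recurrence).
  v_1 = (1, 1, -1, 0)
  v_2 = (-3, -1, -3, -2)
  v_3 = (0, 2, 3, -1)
Orthogonal basis:
  u_1 = (1, 1, -1, 0)
  u_2 = (-8/3, -2/3, -10/3, -2)
  u_3 = (-13/17, 35/17, 22/17, -31/17)

Apply the Gram-Schmidt recurrence
  u_1 = v_1
  u_i = v_i − Σ_{j<i} ((v_i · u_j) / (u_j · u_j)) · u_j.

Step by step this gives:
  u_1 = (1, 1, -1, 0)
  u_2 = (-8/3, -2/3, -10/3, -2)
  u_3 = (-13/17, 35/17, 22/17, -31/17)

Orthogonality check:
  u_2 · u_1 = 0 (should be 0)
  u_3 · u_1 = 0 (should be 0)
  u_3 · u_2 = 0 (should be 0)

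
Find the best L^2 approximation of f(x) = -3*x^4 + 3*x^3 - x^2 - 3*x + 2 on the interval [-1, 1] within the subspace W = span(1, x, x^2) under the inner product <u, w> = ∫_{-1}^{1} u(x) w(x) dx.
g(x) = -25*x^2/7 - 6*x/5 + 79/35

The best approximation g ∈ W is the orthogonal projection of f onto W. Writing g = a_0 + a_1 x + a_2 x^2, the coefficients solve the normal equations G · a = b where
  G_{ij} = <φ_i, φ_j> and b_i = <f, φ_i>, with φ_0 = 1, φ_1 = x, φ_2 = x^2.
G =
  [2, 0, 2/3]
  [0, 2/3, 0]
  [2/3, 0, 2/5],
b = (32/15, -4/5, 8/105).
Solving gives a_0 = 79/35, a_1 = -6/5, a_2 = -25/7, so
  g(x) = -25*x^2/7 - 6*x/5 + 79/35.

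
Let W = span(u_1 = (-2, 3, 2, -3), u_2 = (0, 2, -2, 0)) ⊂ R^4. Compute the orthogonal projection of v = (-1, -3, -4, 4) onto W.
proj_W(v) = (110/51, -112/51, -163/51, 55/17)

Set up U = [u_1 | ... | u_2] ∈ R^(4×2). The projector onto W = col(U) is P = U (U^T U)^(-1) U^T.
Compute U^T U =
  [26, 2]
  [2, 8],
and U^T v = (-27, 2).
Solve U^T U · c = U^T v for the coefficients: c = (-55/51, 53/102). The projection is proj_W(v) = U c.
Check: (v - proj_W(v)) · u_1 = 0  (should be 0).
Check: (v - proj_W(v)) · u_2 = 0  (should be 0).
Result: proj_W(v) = (110/51, -112/51, -163/51, 55/17).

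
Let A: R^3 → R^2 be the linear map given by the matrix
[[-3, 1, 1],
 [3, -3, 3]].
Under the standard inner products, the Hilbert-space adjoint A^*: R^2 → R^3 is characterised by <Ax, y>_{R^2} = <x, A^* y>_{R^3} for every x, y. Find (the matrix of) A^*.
A^* = A^T =
[[-3, 3],
 [1, -3],
 [1, 3]]

For real matrices with standard dot products, the defining identity <Ax, y> = <x, A^* y> gives (Ax)^T y = x^T (A^*) y, i.e. x^T A^T y = x^T (A^*) y. Since this holds for all x, y, we must have A^* = A^T. Therefore
A^* =
[[-3, 3],
 [1, -3],
 [1, 3]].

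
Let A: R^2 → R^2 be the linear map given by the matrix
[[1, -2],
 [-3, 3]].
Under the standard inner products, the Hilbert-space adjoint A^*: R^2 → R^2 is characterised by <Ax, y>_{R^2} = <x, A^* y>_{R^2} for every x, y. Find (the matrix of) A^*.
A^* = A^T =
[[1, -3],
 [-2, 3]]

For real matrices with standard dot products, the defining identity <Ax, y> = <x, A^* y> gives (Ax)^T y = x^T (A^*) y, i.e. x^T A^T y = x^T (A^*) y. Since this holds for all x, y, we must have A^* = A^T. Therefore
A^* =
[[1, -3],
 [-2, 3]].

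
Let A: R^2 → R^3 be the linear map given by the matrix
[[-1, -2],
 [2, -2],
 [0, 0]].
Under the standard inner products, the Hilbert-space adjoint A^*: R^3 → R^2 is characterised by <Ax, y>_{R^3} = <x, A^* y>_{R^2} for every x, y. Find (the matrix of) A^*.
A^* = A^T =
[[-1, 2, 0],
 [-2, -2, 0]]

For real matrices with standard dot products, the defining identity <Ax, y> = <x, A^* y> gives (Ax)^T y = x^T (A^*) y, i.e. x^T A^T y = x^T (A^*) y. Since this holds for all x, y, we must have A^* = A^T. Therefore
A^* =
[[-1, 2, 0],
 [-2, -2, 0]].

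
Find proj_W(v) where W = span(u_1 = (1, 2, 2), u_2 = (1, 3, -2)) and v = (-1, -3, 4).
proj_W(v) = (-97/117, -359/117, 466/117)

Set up U = [u_1 | ... | u_2] ∈ R^(3×2). The projector onto W = col(U) is P = U (U^T U)^(-1) U^T.
Compute U^T U =
  [9, 3]
  [3, 14],
and U^T v = (1, -18).
Solve U^T U · c = U^T v for the coefficients: c = (68/117, -55/39). The projection is proj_W(v) = U c.
Check: (v - proj_W(v)) · u_1 = 0  (should be 0).
Check: (v - proj_W(v)) · u_2 = 0  (should be 0).
Result: proj_W(v) = (-97/117, -359/117, 466/117).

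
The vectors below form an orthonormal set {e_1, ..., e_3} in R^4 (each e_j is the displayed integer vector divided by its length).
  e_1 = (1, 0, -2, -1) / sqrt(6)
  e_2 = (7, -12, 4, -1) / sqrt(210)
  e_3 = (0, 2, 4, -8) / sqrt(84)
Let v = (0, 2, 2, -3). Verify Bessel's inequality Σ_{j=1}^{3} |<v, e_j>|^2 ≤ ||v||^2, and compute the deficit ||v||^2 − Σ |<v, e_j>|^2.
Σ |<v, e_j>|^2 = 82/5; ||v||^2 = 17; deficit = 3/5

Write each e_j = u_j / sqrt(<u_j, u_j>) where u_j is the displayed integer vector. Then <v, e_j> = <v, u_j> / sqrt(<u_j, u_j>), so |<v, e_j>|^2 = <v, u_j>^2 / <u_j, u_j>.
Coefficients: <v, e_1> = -1/sqrt(6), <v, e_2> = -13/sqrt(210), <v, e_3> = 36/sqrt(84).
Square and sum: Σ |<v, e_j>|^2 = 82/5.
Compute ||v||^2 = v·v = 17.
Deficit = 17 − 82/5 = 3/5 ≥ 0, confirming Bessel's inequality. (The deficit equals ||v − Σ <v,e_j> e_j||^2, the squared distance from v to span{e_j}.)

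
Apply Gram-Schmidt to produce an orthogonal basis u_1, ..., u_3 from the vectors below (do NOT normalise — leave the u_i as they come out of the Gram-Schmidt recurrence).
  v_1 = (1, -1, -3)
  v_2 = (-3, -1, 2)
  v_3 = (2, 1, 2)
Orthogonal basis:
  u_1 = (1, -1, -3)
  u_2 = (-25/11, -19/11, -2/11)
  u_3 = (11/18, -77/90, 22/45)

Apply the Gram-Schmidt recurrence
  u_1 = v_1
  u_i = v_i − Σ_{j<i} ((v_i · u_j) / (u_j · u_j)) · u_j.

Step by step this gives:
  u_1 = (1, -1, -3)
  u_2 = (-25/11, -19/11, -2/11)
  u_3 = (11/18, -77/90, 22/45)

Orthogonality check:
  u_2 · u_1 = 0 (should be 0)
  u_3 · u_1 = 0 (should be 0)
  u_3 · u_2 = 0 (should be 0)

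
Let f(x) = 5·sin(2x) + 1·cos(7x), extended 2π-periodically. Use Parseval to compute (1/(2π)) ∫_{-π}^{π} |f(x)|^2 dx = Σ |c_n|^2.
Σ |c_n|^2 = 13

Expand |f|^2 and use orthogonality of {sin(nx), cos(mx)} on [-π, π]:
  ∫_{-π}^{π} sin(nx)^2 dx = π, ∫ cos(mx)^2 dx = π, and cross terms integrate to 0.
So ∫_{-π}^{π} f(x)^2 dx = 5^2 · π + 1^2 · π = (25 + 1)π.
Divide by 2π: (25 + 1)/2 = 13.
By Parseval, this equals Σ |c_n|^2.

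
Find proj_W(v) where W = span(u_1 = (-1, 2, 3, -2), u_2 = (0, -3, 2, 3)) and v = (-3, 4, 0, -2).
proj_W(v) = (-37/60, 191/60, 11/20, -191/60)

Set up U = [u_1 | ... | u_2] ∈ R^(4×2). The projector onto W = col(U) is P = U (U^T U)^(-1) U^T.
Compute U^T U =
  [18, -6]
  [-6, 22],
and U^T v = (15, -18).
Solve U^T U · c = U^T v for the coefficients: c = (37/60, -13/20). The projection is proj_W(v) = U c.
Check: (v - proj_W(v)) · u_1 = 0  (should be 0).
Check: (v - proj_W(v)) · u_2 = 0  (should be 0).
Result: proj_W(v) = (-37/60, 191/60, 11/20, -191/60).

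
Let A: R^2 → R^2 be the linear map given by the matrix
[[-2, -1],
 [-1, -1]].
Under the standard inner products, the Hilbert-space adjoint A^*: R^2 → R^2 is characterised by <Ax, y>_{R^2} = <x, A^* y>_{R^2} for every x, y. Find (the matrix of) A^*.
A^* = A^T =
[[-2, -1],
 [-1, -1]]

For real matrices with standard dot products, the defining identity <Ax, y> = <x, A^* y> gives (Ax)^T y = x^T (A^*) y, i.e. x^T A^T y = x^T (A^*) y. Since this holds for all x, y, we must have A^* = A^T. Therefore
A^* =
[[-2, -1],
 [-1, -1]].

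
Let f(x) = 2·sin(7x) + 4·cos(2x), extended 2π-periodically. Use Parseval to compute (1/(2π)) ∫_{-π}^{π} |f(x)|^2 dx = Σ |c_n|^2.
Σ |c_n|^2 = 10

Expand |f|^2 and use orthogonality of {sin(nx), cos(mx)} on [-π, π]:
  ∫_{-π}^{π} sin(nx)^2 dx = π, ∫ cos(mx)^2 dx = π, and cross terms integrate to 0.
So ∫_{-π}^{π} f(x)^2 dx = 2^2 · π + 4^2 · π = (4 + 16)π.
Divide by 2π: (4 + 16)/2 = 10.
By Parseval, this equals Σ |c_n|^2.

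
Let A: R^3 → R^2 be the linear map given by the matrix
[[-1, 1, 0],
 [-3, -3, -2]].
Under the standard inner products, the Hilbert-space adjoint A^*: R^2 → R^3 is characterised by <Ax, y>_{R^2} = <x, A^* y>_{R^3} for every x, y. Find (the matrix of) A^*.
A^* = A^T =
[[-1, -3],
 [1, -3],
 [0, -2]]

For real matrices with standard dot products, the defining identity <Ax, y> = <x, A^* y> gives (Ax)^T y = x^T (A^*) y, i.e. x^T A^T y = x^T (A^*) y. Since this holds for all x, y, we must have A^* = A^T. Therefore
A^* =
[[-1, -3],
 [1, -3],
 [0, -2]].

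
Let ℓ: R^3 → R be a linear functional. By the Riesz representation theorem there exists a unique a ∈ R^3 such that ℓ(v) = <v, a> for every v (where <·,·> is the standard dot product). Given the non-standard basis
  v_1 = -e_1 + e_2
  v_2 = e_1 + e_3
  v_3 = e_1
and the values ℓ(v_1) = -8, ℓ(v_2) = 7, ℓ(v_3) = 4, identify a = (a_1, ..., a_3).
a = (4, -4, 3)

Write a = (a_1, ..., a_3) in the standard basis. For each basis vector v_i, ℓ(v_i) = <v_i, a> is a linear equation in the a_j's. Collect the n equations into a matrix system V a = ℓ, where row i of V is v_i (expressed in the standard basis). Since V is invertible (lower-triangular with 1s on the diagonal, up to permutation), solve by back-substitution:
  V =
[[-1, 1, 0],
 [1, 0, 1],
 [1, 0, 0]]
  V a = (-8, 7, 4)
Solving gives a = (4, -4, 3).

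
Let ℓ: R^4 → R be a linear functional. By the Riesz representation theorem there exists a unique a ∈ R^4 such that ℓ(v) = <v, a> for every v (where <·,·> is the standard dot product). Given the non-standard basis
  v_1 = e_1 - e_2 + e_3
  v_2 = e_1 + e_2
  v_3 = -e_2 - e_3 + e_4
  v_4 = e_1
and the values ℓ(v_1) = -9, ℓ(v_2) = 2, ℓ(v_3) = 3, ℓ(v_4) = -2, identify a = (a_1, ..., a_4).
a = (-2, 4, -3, 4)

Write a = (a_1, ..., a_4) in the standard basis. For each basis vector v_i, ℓ(v_i) = <v_i, a> is a linear equation in the a_j's. Collect the n equations into a matrix system V a = ℓ, where row i of V is v_i (expressed in the standard basis). Since V is invertible (lower-triangular with 1s on the diagonal, up to permutation), solve by back-substitution:
  V =
[[1, -1, 1, 0],
 [1, 1, 0, 0],
 [0, -1, -1, 1],
 [1, 0, 0, 0]]
  V a = (-9, 2, 3, -2)
Solving gives a = (-2, 4, -3, 4).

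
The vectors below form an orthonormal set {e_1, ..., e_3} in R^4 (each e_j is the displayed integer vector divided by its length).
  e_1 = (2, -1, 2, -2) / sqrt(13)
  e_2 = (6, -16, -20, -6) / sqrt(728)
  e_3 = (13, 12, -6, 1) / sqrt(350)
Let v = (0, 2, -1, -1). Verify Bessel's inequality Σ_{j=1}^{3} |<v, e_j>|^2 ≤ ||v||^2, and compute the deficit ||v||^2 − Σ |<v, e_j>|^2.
Σ |<v, e_j>|^2 = 69/25; ||v||^2 = 6; deficit = 81/25

Write each e_j = u_j / sqrt(<u_j, u_j>) where u_j is the displayed integer vector. Then <v, e_j> = <v, u_j> / sqrt(<u_j, u_j>), so |<v, e_j>|^2 = <v, u_j>^2 / <u_j, u_j>.
Coefficients: <v, e_1> = -2/sqrt(13), <v, e_2> = -6/sqrt(728), <v, e_3> = 29/sqrt(350).
Square and sum: Σ |<v, e_j>|^2 = 69/25.
Compute ||v||^2 = v·v = 6.
Deficit = 6 − 69/25 = 81/25 ≥ 0, confirming Bessel's inequality. (The deficit equals ||v − Σ <v,e_j> e_j||^2, the squared distance from v to span{e_j}.)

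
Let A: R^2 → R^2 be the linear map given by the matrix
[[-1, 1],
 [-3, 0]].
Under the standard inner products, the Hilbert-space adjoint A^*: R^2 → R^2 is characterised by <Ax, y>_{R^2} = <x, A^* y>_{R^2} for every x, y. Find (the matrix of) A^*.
A^* = A^T =
[[-1, -3],
 [1, 0]]

For real matrices with standard dot products, the defining identity <Ax, y> = <x, A^* y> gives (Ax)^T y = x^T (A^*) y, i.e. x^T A^T y = x^T (A^*) y. Since this holds for all x, y, we must have A^* = A^T. Therefore
A^* =
[[-1, -3],
 [1, 0]].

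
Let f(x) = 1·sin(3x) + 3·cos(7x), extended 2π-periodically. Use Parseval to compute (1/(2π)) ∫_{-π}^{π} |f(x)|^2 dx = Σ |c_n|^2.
Σ |c_n|^2 = 5

Expand |f|^2 and use orthogonality of {sin(nx), cos(mx)} on [-π, π]:
  ∫_{-π}^{π} sin(nx)^2 dx = π, ∫ cos(mx)^2 dx = π, and cross terms integrate to 0.
So ∫_{-π}^{π} f(x)^2 dx = 1^2 · π + 3^2 · π = (1 + 9)π.
Divide by 2π: (1 + 9)/2 = 5.
By Parseval, this equals Σ |c_n|^2.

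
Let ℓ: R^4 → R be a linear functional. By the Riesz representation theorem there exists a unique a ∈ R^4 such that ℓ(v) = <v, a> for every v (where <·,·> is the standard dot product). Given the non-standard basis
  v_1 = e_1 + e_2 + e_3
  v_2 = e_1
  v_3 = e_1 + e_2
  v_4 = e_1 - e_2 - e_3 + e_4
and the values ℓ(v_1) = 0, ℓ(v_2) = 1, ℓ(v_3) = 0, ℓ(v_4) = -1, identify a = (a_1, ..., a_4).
a = (1, -1, 0, -3)

Write a = (a_1, ..., a_4) in the standard basis. For each basis vector v_i, ℓ(v_i) = <v_i, a> is a linear equation in the a_j's. Collect the n equations into a matrix system V a = ℓ, where row i of V is v_i (expressed in the standard basis). Since V is invertible (lower-triangular with 1s on the diagonal, up to permutation), solve by back-substitution:
  V =
[[1, 1, 1, 0],
 [1, 0, 0, 0],
 [1, 1, 0, 0],
 [1, -1, -1, 1]]
  V a = (0, 1, 0, -1)
Solving gives a = (1, -1, 0, -3).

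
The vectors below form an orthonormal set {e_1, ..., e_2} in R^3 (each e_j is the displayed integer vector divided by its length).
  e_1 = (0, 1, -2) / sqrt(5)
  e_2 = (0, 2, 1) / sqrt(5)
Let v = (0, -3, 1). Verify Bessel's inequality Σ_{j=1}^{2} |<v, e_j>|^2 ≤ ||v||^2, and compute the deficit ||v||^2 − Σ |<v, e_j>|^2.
Σ |<v, e_j>|^2 = 10; ||v||^2 = 10; deficit = 0

Write each e_j = u_j / sqrt(<u_j, u_j>) where u_j is the displayed integer vector. Then <v, e_j> = <v, u_j> / sqrt(<u_j, u_j>), so |<v, e_j>|^2 = <v, u_j>^2 / <u_j, u_j>.
Coefficients: <v, e_1> = -5/sqrt(5), <v, e_2> = -5/sqrt(5).
Square and sum: Σ |<v, e_j>|^2 = 10.
Compute ||v||^2 = v·v = 10.
Deficit = 10 − 10 = 0 ≥ 0, confirming Bessel's inequality. (The deficit equals ||v − Σ <v,e_j> e_j||^2, the squared distance from v to span{e_j}.)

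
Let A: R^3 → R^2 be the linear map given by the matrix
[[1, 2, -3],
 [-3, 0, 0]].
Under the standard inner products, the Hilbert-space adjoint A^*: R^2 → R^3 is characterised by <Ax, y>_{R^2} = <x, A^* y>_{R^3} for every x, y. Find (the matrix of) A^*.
A^* = A^T =
[[1, -3],
 [2, 0],
 [-3, 0]]

For real matrices with standard dot products, the defining identity <Ax, y> = <x, A^* y> gives (Ax)^T y = x^T (A^*) y, i.e. x^T A^T y = x^T (A^*) y. Since this holds for all x, y, we must have A^* = A^T. Therefore
A^* =
[[1, -3],
 [2, 0],
 [-3, 0]].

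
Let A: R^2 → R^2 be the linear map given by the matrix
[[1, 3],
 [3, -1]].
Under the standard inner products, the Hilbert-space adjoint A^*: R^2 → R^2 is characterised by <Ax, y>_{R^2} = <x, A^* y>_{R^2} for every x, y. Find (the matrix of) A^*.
A^* = A^T =
[[1, 3],
 [3, -1]]

For real matrices with standard dot products, the defining identity <Ax, y> = <x, A^* y> gives (Ax)^T y = x^T (A^*) y, i.e. x^T A^T y = x^T (A^*) y. Since this holds for all x, y, we must have A^* = A^T. Therefore
A^* =
[[1, 3],
 [3, -1]].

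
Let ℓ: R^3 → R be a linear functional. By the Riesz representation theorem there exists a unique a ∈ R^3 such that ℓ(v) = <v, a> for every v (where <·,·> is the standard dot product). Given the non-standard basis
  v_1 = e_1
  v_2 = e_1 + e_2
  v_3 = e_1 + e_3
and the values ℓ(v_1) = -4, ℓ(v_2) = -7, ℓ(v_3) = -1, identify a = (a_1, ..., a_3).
a = (-4, -3, 3)

Write a = (a_1, ..., a_3) in the standard basis. For each basis vector v_i, ℓ(v_i) = <v_i, a> is a linear equation in the a_j's. Collect the n equations into a matrix system V a = ℓ, where row i of V is v_i (expressed in the standard basis). Since V is invertible (lower-triangular with 1s on the diagonal, up to permutation), solve by back-substitution:
  V =
[[1, 0, 0],
 [1, 1, 0],
 [1, 0, 1]]
  V a = (-4, -7, -1)
Solving gives a = (-4, -3, 3).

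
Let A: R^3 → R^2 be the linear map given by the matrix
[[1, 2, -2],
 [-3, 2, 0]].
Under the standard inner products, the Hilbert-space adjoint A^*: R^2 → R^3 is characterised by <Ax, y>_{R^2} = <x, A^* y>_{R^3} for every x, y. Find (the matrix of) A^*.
A^* = A^T =
[[1, -3],
 [2, 2],
 [-2, 0]]

For real matrices with standard dot products, the defining identity <Ax, y> = <x, A^* y> gives (Ax)^T y = x^T (A^*) y, i.e. x^T A^T y = x^T (A^*) y. Since this holds for all x, y, we must have A^* = A^T. Therefore
A^* =
[[1, -3],
 [2, 2],
 [-2, 0]].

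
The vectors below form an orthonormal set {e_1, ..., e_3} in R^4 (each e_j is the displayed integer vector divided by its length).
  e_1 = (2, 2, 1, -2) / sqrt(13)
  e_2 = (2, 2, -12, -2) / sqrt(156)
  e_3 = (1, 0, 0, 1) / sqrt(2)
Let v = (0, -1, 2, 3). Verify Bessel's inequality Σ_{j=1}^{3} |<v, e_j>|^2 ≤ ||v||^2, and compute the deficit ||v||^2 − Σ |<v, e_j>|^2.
Σ |<v, e_j>|^2 = 83/6; ||v||^2 = 14; deficit = 1/6

Write each e_j = u_j / sqrt(<u_j, u_j>) where u_j is the displayed integer vector. Then <v, e_j> = <v, u_j> / sqrt(<u_j, u_j>), so |<v, e_j>|^2 = <v, u_j>^2 / <u_j, u_j>.
Coefficients: <v, e_1> = -6/sqrt(13), <v, e_2> = -32/sqrt(156), <v, e_3> = 3/sqrt(2).
Square and sum: Σ |<v, e_j>|^2 = 83/6.
Compute ||v||^2 = v·v = 14.
Deficit = 14 − 83/6 = 1/6 ≥ 0, confirming Bessel's inequality. (The deficit equals ||v − Σ <v,e_j> e_j||^2, the squared distance from v to span{e_j}.)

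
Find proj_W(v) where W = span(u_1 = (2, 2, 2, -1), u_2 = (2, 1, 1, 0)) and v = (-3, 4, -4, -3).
proj_W(v) = (-24/7, 3/7, 3/7, -15/7)

Set up U = [u_1 | ... | u_2] ∈ R^(4×2). The projector onto W = col(U) is P = U (U^T U)^(-1) U^T.
Compute U^T U =
  [13, 8]
  [8, 6],
and U^T v = (-3, -6).
Solve U^T U · c = U^T v for the coefficients: c = (15/7, -27/7). The projection is proj_W(v) = U c.
Check: (v - proj_W(v)) · u_1 = 0  (should be 0).
Check: (v - proj_W(v)) · u_2 = 0  (should be 0).
Result: proj_W(v) = (-24/7, 3/7, 3/7, -15/7).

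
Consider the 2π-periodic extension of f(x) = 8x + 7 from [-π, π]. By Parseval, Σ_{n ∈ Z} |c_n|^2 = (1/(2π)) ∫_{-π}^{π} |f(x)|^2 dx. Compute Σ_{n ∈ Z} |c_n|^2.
Σ |c_n|^2 = 64π^2/3 + 49

Expand and integrate term by term over [-π, π]:
  ∫ (8x)^2 dx = 64·(2π^3/3); ∫ 2·8·(7)·x dx = 0 (odd integrand); ∫ 7^2 dx = 49·2π.
So (1/(2π)) ∫_{-π}^{π} (8x + 7)^2 dx = 64π^2/3 + 49 = 64π^2/3 + 49.
Parseval ⇒ Σ |c_n|^2 = 64π^2/3 + 49.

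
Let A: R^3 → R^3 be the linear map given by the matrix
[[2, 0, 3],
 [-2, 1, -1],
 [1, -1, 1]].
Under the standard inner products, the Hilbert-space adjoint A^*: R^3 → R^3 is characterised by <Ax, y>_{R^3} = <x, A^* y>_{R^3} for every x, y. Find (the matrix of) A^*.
A^* = A^T =
[[2, -2, 1],
 [0, 1, -1],
 [3, -1, 1]]

For real matrices with standard dot products, the defining identity <Ax, y> = <x, A^* y> gives (Ax)^T y = x^T (A^*) y, i.e. x^T A^T y = x^T (A^*) y. Since this holds for all x, y, we must have A^* = A^T. Therefore
A^* =
[[2, -2, 1],
 [0, 1, -1],
 [3, -1, 1]].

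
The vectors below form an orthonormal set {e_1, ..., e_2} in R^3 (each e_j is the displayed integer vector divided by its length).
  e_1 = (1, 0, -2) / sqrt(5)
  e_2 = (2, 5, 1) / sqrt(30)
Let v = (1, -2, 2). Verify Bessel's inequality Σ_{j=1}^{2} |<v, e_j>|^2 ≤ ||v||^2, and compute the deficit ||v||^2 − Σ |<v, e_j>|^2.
Σ |<v, e_j>|^2 = 3; ||v||^2 = 9; deficit = 6

Write each e_j = u_j / sqrt(<u_j, u_j>) where u_j is the displayed integer vector. Then <v, e_j> = <v, u_j> / sqrt(<u_j, u_j>), so |<v, e_j>|^2 = <v, u_j>^2 / <u_j, u_j>.
Coefficients: <v, e_1> = -3/sqrt(5), <v, e_2> = -6/sqrt(30).
Square and sum: Σ |<v, e_j>|^2 = 3.
Compute ||v||^2 = v·v = 9.
Deficit = 9 − 3 = 6 ≥ 0, confirming Bessel's inequality. (The deficit equals ||v − Σ <v,e_j> e_j||^2, the squared distance from v to span{e_j}.)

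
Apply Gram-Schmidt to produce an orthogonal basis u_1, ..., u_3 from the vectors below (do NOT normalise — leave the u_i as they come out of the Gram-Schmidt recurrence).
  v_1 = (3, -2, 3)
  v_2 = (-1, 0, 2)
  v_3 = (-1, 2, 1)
Orthogonal basis:
  u_1 = (3, -2, 3)
  u_2 = (-31/22, 3/11, 35/22)
  u_3 = (64/101, 144/101, 32/101)

Apply the Gram-Schmidt recurrence
  u_1 = v_1
  u_i = v_i − Σ_{j<i} ((v_i · u_j) / (u_j · u_j)) · u_j.

Step by step this gives:
  u_1 = (3, -2, 3)
  u_2 = (-31/22, 3/11, 35/22)
  u_3 = (64/101, 144/101, 32/101)

Orthogonality check:
  u_2 · u_1 = 0 (should be 0)
  u_3 · u_1 = 0 (should be 0)
  u_3 · u_2 = 0 (should be 0)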